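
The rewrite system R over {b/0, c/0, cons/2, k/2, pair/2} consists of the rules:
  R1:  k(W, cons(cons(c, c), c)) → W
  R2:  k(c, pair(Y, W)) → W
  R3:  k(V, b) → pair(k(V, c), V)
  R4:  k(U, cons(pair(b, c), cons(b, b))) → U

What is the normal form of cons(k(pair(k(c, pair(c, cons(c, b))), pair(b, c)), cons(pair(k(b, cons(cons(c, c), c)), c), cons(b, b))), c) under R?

1. cons(k(pair(k(c, pair(c, cons(c, b))), pair(b, c)), cons(pair(k(b, cons(cons(c, c), c)), c), cons(b, b))), c)  →  cons(k(pair(cons(c, b), pair(b, c)), cons(pair(k(b, cons(cons(c, c), c)), c), cons(b, b))), c)   [R2 at 1.1.1]
2. cons(k(pair(cons(c, b), pair(b, c)), cons(pair(k(b, cons(cons(c, c), c)), c), cons(b, b))), c)  →  cons(k(pair(cons(c, b), pair(b, c)), cons(pair(b, c), cons(b, b))), c)   [R1 at 1.2.1.1]
3. cons(k(pair(cons(c, b), pair(b, c)), cons(pair(b, c), cons(b, b))), c)  →  cons(pair(cons(c, b), pair(b, c)), c)   [R4 at 1]

cons(pair(cons(c, b), pair(b, c)), c)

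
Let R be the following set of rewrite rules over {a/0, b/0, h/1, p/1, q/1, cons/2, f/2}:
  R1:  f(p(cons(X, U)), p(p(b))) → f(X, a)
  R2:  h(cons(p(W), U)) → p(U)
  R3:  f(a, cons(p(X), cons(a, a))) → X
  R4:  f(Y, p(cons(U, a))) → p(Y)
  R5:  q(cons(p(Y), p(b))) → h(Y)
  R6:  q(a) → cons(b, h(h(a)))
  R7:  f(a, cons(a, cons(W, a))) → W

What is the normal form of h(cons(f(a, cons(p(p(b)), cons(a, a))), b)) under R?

p(b)

1. h(cons(f(a, cons(p(p(b)), cons(a, a))), b))  →  h(cons(p(b), b))   [R3 at 1.1]
2. h(cons(p(b), b))  →  p(b)   [R2 at ε]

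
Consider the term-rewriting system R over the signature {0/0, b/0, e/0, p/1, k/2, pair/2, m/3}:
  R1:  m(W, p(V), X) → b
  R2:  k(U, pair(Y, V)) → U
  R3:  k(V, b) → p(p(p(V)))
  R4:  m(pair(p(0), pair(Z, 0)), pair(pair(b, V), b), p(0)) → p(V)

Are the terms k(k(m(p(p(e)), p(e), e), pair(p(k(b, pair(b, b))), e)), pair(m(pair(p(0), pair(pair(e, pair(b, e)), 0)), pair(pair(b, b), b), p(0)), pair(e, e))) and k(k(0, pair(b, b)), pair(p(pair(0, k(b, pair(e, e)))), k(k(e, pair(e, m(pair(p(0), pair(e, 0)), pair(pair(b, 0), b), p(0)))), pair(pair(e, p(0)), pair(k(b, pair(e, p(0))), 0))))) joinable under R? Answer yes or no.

Reduce t₁ = k(k(m(p(p(e)), p(e), e), pair(p(k(b, pair(b, b))), e)), pair(m(pair(p(0), pair(pair(e, pair(b, e)), 0)), pair(pair(b, b), b), p(0)), pair(e, e))):
1. k(k(m(p(p(e)), p(e), e), pair(p(k(b, pair(b, b))), e)), pair(m(pair(p(0), pair(pair(e, pair(b, e)), 0)), pair(pair(b, b), b), p(0)), pair(e, e)))  →  k(m(p(p(e)), p(e), e), pair(p(k(b, pair(b, b))), e))   [R2 at ε]
2. k(m(p(p(e)), p(e), e), pair(p(k(b, pair(b, b))), e))  →  m(p(p(e)), p(e), e)   [R2 at ε]
3. m(p(p(e)), p(e), e)  →  b   [R1 at ε]

Reduce t₂ = k(k(0, pair(b, b)), pair(p(pair(0, k(b, pair(e, e)))), k(k(e, pair(e, m(pair(p(0), pair(e, 0)), pair(pair(b, 0), b), p(0)))), pair(pair(e, p(0)), pair(k(b, pair(e, p(0))), 0))))):
1. k(k(0, pair(b, b)), pair(p(pair(0, k(b, pair(e, e)))), k(k(e, pair(e, m(pair(p(0), pair(e, 0)), pair(pair(b, 0), b), p(0)))), pair(pair(e, p(0)), pair(k(b, pair(e, p(0))), 0)))))  →  k(0, pair(b, b))   [R2 at ε]
2. k(0, pair(b, b))  →  0   [R2 at ε]

no — NF(t₁) = b, NF(t₂) = 0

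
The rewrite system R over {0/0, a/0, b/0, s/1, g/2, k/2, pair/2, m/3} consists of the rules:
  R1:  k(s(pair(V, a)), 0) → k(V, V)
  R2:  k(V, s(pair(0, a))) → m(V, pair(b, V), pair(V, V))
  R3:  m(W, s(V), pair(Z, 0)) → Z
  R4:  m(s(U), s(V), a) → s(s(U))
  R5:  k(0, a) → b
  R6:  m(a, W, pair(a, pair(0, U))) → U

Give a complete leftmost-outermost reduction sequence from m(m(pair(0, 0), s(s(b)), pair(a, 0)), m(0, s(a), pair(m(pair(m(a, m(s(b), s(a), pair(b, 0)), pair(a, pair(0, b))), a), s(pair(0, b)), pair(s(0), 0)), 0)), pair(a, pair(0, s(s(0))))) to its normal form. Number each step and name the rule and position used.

1. m(m(pair(0, 0), s(s(b)), pair(a, 0)), m(0, s(a), pair(m(pair(m(a, m(s(b), s(a), pair(b, 0)), pair(a, pair(0, b))), a), s(pair(0, b)), pair(s(0), 0)), 0)), pair(a, pair(0, s(s(0)))))  →  m(a, m(0, s(a), pair(m(pair(m(a, m(s(b), s(a), pair(b, 0)), pair(a, pair(0, b))), a), s(pair(0, b)), pair(s(0), 0)), 0)), pair(a, pair(0, s(s(0)))))   [R3 at 1]
2. m(a, m(0, s(a), pair(m(pair(m(a, m(s(b), s(a), pair(b, 0)), pair(a, pair(0, b))), a), s(pair(0, b)), pair(s(0), 0)), 0)), pair(a, pair(0, s(s(0)))))  →  s(s(0))   [R6 at ε]

s(s(0))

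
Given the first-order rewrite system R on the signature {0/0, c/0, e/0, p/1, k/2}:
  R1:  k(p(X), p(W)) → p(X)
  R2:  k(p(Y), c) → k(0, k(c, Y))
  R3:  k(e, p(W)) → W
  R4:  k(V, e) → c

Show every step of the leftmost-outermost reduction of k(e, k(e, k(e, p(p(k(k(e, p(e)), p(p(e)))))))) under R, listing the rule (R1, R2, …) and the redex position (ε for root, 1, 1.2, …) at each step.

1. k(e, k(e, k(e, p(p(k(k(e, p(e)), p(p(e))))))))  →  k(e, k(e, p(k(k(e, p(e)), p(p(e))))))   [R3 at 2.2]
2. k(e, k(e, p(k(k(e, p(e)), p(p(e))))))  →  k(e, k(k(e, p(e)), p(p(e))))   [R3 at 2]
3. k(e, k(k(e, p(e)), p(p(e))))  →  k(e, k(e, p(p(e))))   [R3 at 2.1]
4. k(e, k(e, p(p(e))))  →  k(e, p(e))   [R3 at 2]
5. k(e, p(e))  →  e   [R3 at ε]

e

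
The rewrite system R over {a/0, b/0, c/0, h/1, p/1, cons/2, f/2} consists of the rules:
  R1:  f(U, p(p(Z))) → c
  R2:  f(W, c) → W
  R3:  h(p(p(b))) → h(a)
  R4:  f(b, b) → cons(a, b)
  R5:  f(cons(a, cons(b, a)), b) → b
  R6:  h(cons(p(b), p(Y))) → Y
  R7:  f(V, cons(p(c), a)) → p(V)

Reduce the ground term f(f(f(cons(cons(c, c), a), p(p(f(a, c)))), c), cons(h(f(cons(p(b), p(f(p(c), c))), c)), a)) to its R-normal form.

p(c)

1. f(f(f(cons(cons(c, c), a), p(p(f(a, c)))), c), cons(h(f(cons(p(b), p(f(p(c), c))), c)), a))  →  f(f(cons(cons(c, c), a), p(p(f(a, c)))), cons(h(f(cons(p(b), p(f(p(c), c))), c)), a))   [R2 at 1]
2. f(f(cons(cons(c, c), a), p(p(f(a, c)))), cons(h(f(cons(p(b), p(f(p(c), c))), c)), a))  →  f(c, cons(h(f(cons(p(b), p(f(p(c), c))), c)), a))   [R1 at 1]
3. f(c, cons(h(f(cons(p(b), p(f(p(c), c))), c)), a))  →  f(c, cons(h(cons(p(b), p(f(p(c), c)))), a))   [R2 at 2.1.1]
4. f(c, cons(h(cons(p(b), p(f(p(c), c)))), a))  →  f(c, cons(f(p(c), c), a))   [R6 at 2.1]
5. f(c, cons(f(p(c), c), a))  →  f(c, cons(p(c), a))   [R2 at 2.1]
6. f(c, cons(p(c), a))  →  p(c)   [R7 at ε]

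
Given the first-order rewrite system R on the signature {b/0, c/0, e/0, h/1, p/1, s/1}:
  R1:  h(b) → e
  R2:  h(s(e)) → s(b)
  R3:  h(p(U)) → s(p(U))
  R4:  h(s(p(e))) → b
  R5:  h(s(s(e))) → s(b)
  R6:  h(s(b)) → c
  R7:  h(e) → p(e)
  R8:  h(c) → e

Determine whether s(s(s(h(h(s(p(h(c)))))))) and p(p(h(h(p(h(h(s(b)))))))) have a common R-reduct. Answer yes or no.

Reduce t₁ = s(s(s(h(h(s(p(h(c)))))))):
1. s(s(s(h(h(s(p(h(c))))))))  →  s(s(s(h(h(s(p(e)))))))   [R8 at 1.1.1.1.1.1.1]
2. s(s(s(h(h(s(p(e)))))))  →  s(s(s(h(b))))   [R4 at 1.1.1.1]
3. s(s(s(h(b))))  →  s(s(s(e)))   [R1 at 1.1.1]

Reduce t₂ = p(p(h(h(p(h(h(s(b)))))))):
1. p(p(h(h(p(h(h(s(b))))))))  →  p(p(h(s(p(h(h(s(b))))))))   [R3 at 1.1.1]
2. p(p(h(s(p(h(h(s(b))))))))  →  p(p(h(s(p(h(c))))))   [R6 at 1.1.1.1.1.1]
3. p(p(h(s(p(h(c))))))  →  p(p(h(s(p(e)))))   [R8 at 1.1.1.1.1]
4. p(p(h(s(p(e)))))  →  p(p(b))   [R4 at 1.1]

no — NF(t₁) = s(s(s(e))), NF(t₂) = p(p(b))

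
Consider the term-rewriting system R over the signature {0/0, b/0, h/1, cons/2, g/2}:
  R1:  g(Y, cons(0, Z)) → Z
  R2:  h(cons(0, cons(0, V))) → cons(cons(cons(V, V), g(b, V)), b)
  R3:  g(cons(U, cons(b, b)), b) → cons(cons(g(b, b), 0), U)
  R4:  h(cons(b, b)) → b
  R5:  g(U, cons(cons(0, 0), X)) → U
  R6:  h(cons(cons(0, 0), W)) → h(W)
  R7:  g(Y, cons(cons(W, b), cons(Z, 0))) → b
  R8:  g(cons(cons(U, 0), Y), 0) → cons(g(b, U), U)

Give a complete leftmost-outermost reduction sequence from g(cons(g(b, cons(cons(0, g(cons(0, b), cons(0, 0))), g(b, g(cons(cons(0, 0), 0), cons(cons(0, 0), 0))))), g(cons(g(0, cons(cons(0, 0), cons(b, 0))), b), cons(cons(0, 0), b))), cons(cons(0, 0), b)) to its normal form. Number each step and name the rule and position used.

1. g(cons(g(b, cons(cons(0, g(cons(0, b), cons(0, 0))), g(b, g(cons(cons(0, 0), 0), cons(cons(0, 0), 0))))), g(cons(g(0, cons(cons(0, 0), cons(b, 0))), b), cons(cons(0, 0), b))), cons(cons(0, 0), b))  →  cons(g(b, cons(cons(0, g(cons(0, b), cons(0, 0))), g(b, g(cons(cons(0, 0), 0), cons(cons(0, 0), 0))))), g(cons(g(0, cons(cons(0, 0), cons(b, 0))), b), cons(cons(0, 0), b)))   [R5 at ε]
2. cons(g(b, cons(cons(0, g(cons(0, b), cons(0, 0))), g(b, g(cons(cons(0, 0), 0), cons(cons(0, 0), 0))))), g(cons(g(0, cons(cons(0, 0), cons(b, 0))), b), cons(cons(0, 0), b)))  →  cons(g(b, cons(cons(0, 0), g(b, g(cons(cons(0, 0), 0), cons(cons(0, 0), 0))))), g(cons(g(0, cons(cons(0, 0), cons(b, 0))), b), cons(cons(0, 0), b)))   [R1 at 1.2.1.2]
3. cons(g(b, cons(cons(0, 0), g(b, g(cons(cons(0, 0), 0), cons(cons(0, 0), 0))))), g(cons(g(0, cons(cons(0, 0), cons(b, 0))), b), cons(cons(0, 0), b)))  →  cons(b, g(cons(g(0, cons(cons(0, 0), cons(b, 0))), b), cons(cons(0, 0), b)))   [R5 at 1]
4. cons(b, g(cons(g(0, cons(cons(0, 0), cons(b, 0))), b), cons(cons(0, 0), b)))  →  cons(b, cons(g(0, cons(cons(0, 0), cons(b, 0))), b))   [R5 at 2]
5. cons(b, cons(g(0, cons(cons(0, 0), cons(b, 0))), b))  →  cons(b, cons(0, b))   [R5 at 2.1]

cons(b, cons(0, b))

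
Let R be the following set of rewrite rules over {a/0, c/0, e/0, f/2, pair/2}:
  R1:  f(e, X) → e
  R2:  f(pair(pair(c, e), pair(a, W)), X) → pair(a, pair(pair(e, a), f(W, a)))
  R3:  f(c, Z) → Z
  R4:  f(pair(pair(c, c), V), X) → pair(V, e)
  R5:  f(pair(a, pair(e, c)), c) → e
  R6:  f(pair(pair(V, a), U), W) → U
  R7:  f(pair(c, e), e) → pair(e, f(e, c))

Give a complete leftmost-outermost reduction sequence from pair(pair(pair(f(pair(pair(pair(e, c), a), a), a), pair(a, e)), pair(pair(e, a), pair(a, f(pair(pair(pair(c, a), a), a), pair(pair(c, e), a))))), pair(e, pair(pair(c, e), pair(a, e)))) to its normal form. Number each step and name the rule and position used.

1. pair(pair(pair(f(pair(pair(pair(e, c), a), a), a), pair(a, e)), pair(pair(e, a), pair(a, f(pair(pair(pair(c, a), a), a), pair(pair(c, e), a))))), pair(e, pair(pair(c, e), pair(a, e))))  →  pair(pair(pair(a, pair(a, e)), pair(pair(e, a), pair(a, f(pair(pair(pair(c, a), a), a), pair(pair(c, e), a))))), pair(e, pair(pair(c, e), pair(a, e))))   [R6 at 1.1.1]
2. pair(pair(pair(a, pair(a, e)), pair(pair(e, a), pair(a, f(pair(pair(pair(c, a), a), a), pair(pair(c, e), a))))), pair(e, pair(pair(c, e), pair(a, e))))  →  pair(pair(pair(a, pair(a, e)), pair(pair(e, a), pair(a, a))), pair(e, pair(pair(c, e), pair(a, e))))   [R6 at 1.2.2.2]

pair(pair(pair(a, pair(a, e)), pair(pair(e, a), pair(a, a))), pair(e, pair(pair(c, e), pair(a, e))))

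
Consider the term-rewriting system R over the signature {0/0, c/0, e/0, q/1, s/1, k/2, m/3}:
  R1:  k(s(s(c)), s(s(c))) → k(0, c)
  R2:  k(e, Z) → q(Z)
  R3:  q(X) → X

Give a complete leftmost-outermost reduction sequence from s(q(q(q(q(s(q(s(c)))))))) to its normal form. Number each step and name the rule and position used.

s(s(s(c)))

1. s(q(q(q(q(s(q(s(c))))))))  →  s(q(q(q(s(q(s(c)))))))   [R3 at 1]
2. s(q(q(q(s(q(s(c)))))))  →  s(q(q(s(q(s(c))))))   [R3 at 1]
3. s(q(q(s(q(s(c))))))  →  s(q(s(q(s(c)))))   [R3 at 1]
4. s(q(s(q(s(c)))))  →  s(s(q(s(c))))   [R3 at 1]
5. s(s(q(s(c))))  →  s(s(s(c)))   [R3 at 1.1]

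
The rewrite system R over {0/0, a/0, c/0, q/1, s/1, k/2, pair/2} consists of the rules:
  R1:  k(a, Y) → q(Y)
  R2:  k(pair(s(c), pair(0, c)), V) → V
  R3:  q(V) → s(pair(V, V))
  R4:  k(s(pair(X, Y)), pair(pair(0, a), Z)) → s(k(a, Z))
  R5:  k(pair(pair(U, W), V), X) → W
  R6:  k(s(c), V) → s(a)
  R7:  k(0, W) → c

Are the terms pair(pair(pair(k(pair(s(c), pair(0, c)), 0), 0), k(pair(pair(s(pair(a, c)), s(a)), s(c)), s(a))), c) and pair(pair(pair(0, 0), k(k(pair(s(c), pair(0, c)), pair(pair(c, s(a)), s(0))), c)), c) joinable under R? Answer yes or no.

Reduce t₁ = pair(pair(pair(k(pair(s(c), pair(0, c)), 0), 0), k(pair(pair(s(pair(a, c)), s(a)), s(c)), s(a))), c):
1. pair(pair(pair(k(pair(s(c), pair(0, c)), 0), 0), k(pair(pair(s(pair(a, c)), s(a)), s(c)), s(a))), c)  →  pair(pair(pair(0, 0), k(pair(pair(s(pair(a, c)), s(a)), s(c)), s(a))), c)   [R2 at 1.1.1]
2. pair(pair(pair(0, 0), k(pair(pair(s(pair(a, c)), s(a)), s(c)), s(a))), c)  →  pair(pair(pair(0, 0), s(a)), c)   [R5 at 1.2]

Reduce t₂ = pair(pair(pair(0, 0), k(k(pair(s(c), pair(0, c)), pair(pair(c, s(a)), s(0))), c)), c):
1. pair(pair(pair(0, 0), k(k(pair(s(c), pair(0, c)), pair(pair(c, s(a)), s(0))), c)), c)  →  pair(pair(pair(0, 0), k(pair(pair(c, s(a)), s(0)), c)), c)   [R2 at 1.2.1]
2. pair(pair(pair(0, 0), k(pair(pair(c, s(a)), s(0)), c)), c)  →  pair(pair(pair(0, 0), s(a)), c)   [R5 at 1.2]

yes — NF(t₁) = pair(pair(pair(0, 0), s(a)), c), NF(t₂) = pair(pair(pair(0, 0), s(a)), c)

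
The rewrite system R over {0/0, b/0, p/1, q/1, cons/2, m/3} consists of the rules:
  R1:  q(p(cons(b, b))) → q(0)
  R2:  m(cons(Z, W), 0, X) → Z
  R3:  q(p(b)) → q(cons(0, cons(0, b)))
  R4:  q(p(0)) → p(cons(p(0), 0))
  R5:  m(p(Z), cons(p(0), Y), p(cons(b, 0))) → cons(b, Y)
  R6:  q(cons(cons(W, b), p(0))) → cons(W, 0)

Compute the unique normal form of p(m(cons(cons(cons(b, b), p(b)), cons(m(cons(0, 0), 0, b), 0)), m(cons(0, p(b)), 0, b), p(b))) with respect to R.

p(cons(cons(b, b), p(b)))

1. p(m(cons(cons(cons(b, b), p(b)), cons(m(cons(0, 0), 0, b), 0)), m(cons(0, p(b)), 0, b), p(b)))  →  p(m(cons(cons(cons(b, b), p(b)), cons(0, 0)), m(cons(0, p(b)), 0, b), p(b)))   [R2 at 1.1.2.1]
2. p(m(cons(cons(cons(b, b), p(b)), cons(0, 0)), m(cons(0, p(b)), 0, b), p(b)))  →  p(m(cons(cons(cons(b, b), p(b)), cons(0, 0)), 0, p(b)))   [R2 at 1.2]
3. p(m(cons(cons(cons(b, b), p(b)), cons(0, 0)), 0, p(b)))  →  p(cons(cons(b, b), p(b)))   [R2 at 1]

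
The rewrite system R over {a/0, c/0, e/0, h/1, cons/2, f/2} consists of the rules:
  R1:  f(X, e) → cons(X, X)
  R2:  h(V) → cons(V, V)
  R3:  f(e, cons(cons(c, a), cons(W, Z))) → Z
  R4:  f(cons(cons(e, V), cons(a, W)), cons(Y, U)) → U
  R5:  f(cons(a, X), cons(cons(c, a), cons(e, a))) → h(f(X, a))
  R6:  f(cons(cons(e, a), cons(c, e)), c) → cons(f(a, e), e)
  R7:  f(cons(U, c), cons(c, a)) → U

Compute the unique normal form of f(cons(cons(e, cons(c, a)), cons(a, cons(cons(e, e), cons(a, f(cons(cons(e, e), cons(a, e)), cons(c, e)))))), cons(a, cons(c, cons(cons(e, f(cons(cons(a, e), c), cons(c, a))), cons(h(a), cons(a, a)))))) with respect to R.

cons(c, cons(cons(e, cons(a, e)), cons(cons(a, a), cons(a, a))))

1. f(cons(cons(e, cons(c, a)), cons(a, cons(cons(e, e), cons(a, f(cons(cons(e, e), cons(a, e)), cons(c, e)))))), cons(a, cons(c, cons(cons(e, f(cons(cons(a, e), c), cons(c, a))), cons(h(a), cons(a, a))))))  →  cons(c, cons(cons(e, f(cons(cons(a, e), c), cons(c, a))), cons(h(a), cons(a, a))))   [R4 at ε]
2. cons(c, cons(cons(e, f(cons(cons(a, e), c), cons(c, a))), cons(h(a), cons(a, a))))  →  cons(c, cons(cons(e, cons(a, e)), cons(h(a), cons(a, a))))   [R7 at 2.1.2]
3. cons(c, cons(cons(e, cons(a, e)), cons(h(a), cons(a, a))))  →  cons(c, cons(cons(e, cons(a, e)), cons(cons(a, a), cons(a, a))))   [R2 at 2.2.1]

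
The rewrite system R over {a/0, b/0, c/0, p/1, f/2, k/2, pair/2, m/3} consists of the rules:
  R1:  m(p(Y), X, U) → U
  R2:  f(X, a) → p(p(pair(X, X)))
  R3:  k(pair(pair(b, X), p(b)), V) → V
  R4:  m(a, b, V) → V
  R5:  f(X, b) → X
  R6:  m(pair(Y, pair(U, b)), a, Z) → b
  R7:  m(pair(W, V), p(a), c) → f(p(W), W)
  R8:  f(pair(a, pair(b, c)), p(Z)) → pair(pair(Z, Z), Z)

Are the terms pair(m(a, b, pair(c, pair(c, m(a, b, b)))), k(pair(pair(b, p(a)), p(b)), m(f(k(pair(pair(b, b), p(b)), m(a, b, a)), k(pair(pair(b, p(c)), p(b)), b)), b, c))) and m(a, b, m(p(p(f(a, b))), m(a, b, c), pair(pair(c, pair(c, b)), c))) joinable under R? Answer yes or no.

Reduce t₁ = pair(m(a, b, pair(c, pair(c, m(a, b, b)))), k(pair(pair(b, p(a)), p(b)), m(f(k(pair(pair(b, b), p(b)), m(a, b, a)), k(pair(pair(b, p(c)), p(b)), b)), b, c))):
1. pair(m(a, b, pair(c, pair(c, m(a, b, b)))), k(pair(pair(b, p(a)), p(b)), m(f(k(pair(pair(b, b), p(b)), m(a, b, a)), k(pair(pair(b, p(c)), p(b)), b)), b, c)))  →  pair(pair(c, pair(c, m(a, b, b))), k(pair(pair(b, p(a)), p(b)), m(f(k(pair(pair(b, b), p(b)), m(a, b, a)), k(pair(pair(b, p(c)), p(b)), b)), b, c)))   [R4 at 1]
2. pair(pair(c, pair(c, m(a, b, b))), k(pair(pair(b, p(a)), p(b)), m(f(k(pair(pair(b, b), p(b)), m(a, b, a)), k(pair(pair(b, p(c)), p(b)), b)), b, c)))  →  pair(pair(c, pair(c, b)), k(pair(pair(b, p(a)), p(b)), m(f(k(pair(pair(b, b), p(b)), m(a, b, a)), k(pair(pair(b, p(c)), p(b)), b)), b, c)))   [R4 at 1.2.2]
3. pair(pair(c, pair(c, b)), k(pair(pair(b, p(a)), p(b)), m(f(k(pair(pair(b, b), p(b)), m(a, b, a)), k(pair(pair(b, p(c)), p(b)), b)), b, c)))  →  pair(pair(c, pair(c, b)), m(f(k(pair(pair(b, b), p(b)), m(a, b, a)), k(pair(pair(b, p(c)), p(b)), b)), b, c))   [R3 at 2]
4. pair(pair(c, pair(c, b)), m(f(k(pair(pair(b, b), p(b)), m(a, b, a)), k(pair(pair(b, p(c)), p(b)), b)), b, c))  →  pair(pair(c, pair(c, b)), m(f(m(a, b, a), k(pair(pair(b, p(c)), p(b)), b)), b, c))   [R3 at 2.1.1]
5. pair(pair(c, pair(c, b)), m(f(m(a, b, a), k(pair(pair(b, p(c)), p(b)), b)), b, c))  →  pair(pair(c, pair(c, b)), m(f(a, k(pair(pair(b, p(c)), p(b)), b)), b, c))   [R4 at 2.1.1]
6. pair(pair(c, pair(c, b)), m(f(a, k(pair(pair(b, p(c)), p(b)), b)), b, c))  →  pair(pair(c, pair(c, b)), m(f(a, b), b, c))   [R3 at 2.1.2]
7. pair(pair(c, pair(c, b)), m(f(a, b), b, c))  →  pair(pair(c, pair(c, b)), m(a, b, c))   [R5 at 2.1]
8. pair(pair(c, pair(c, b)), m(a, b, c))  →  pair(pair(c, pair(c, b)), c)   [R4 at 2]

Reduce t₂ = m(a, b, m(p(p(f(a, b))), m(a, b, c), pair(pair(c, pair(c, b)), c))):
1. m(a, b, m(p(p(f(a, b))), m(a, b, c), pair(pair(c, pair(c, b)), c)))  →  m(p(p(f(a, b))), m(a, b, c), pair(pair(c, pair(c, b)), c))   [R4 at ε]
2. m(p(p(f(a, b))), m(a, b, c), pair(pair(c, pair(c, b)), c))  →  pair(pair(c, pair(c, b)), c)   [R1 at ε]

yes — NF(t₁) = pair(pair(c, pair(c, b)), c), NF(t₂) = pair(pair(c, pair(c, b)), c)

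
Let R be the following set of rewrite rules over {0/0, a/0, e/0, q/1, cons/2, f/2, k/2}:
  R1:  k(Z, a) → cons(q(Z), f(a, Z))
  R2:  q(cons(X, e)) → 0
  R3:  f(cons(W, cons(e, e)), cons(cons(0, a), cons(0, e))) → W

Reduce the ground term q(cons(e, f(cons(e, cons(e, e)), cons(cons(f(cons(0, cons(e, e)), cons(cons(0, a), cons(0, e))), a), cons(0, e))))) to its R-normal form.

0

1. q(cons(e, f(cons(e, cons(e, e)), cons(cons(f(cons(0, cons(e, e)), cons(cons(0, a), cons(0, e))), a), cons(0, e)))))  →  q(cons(e, f(cons(e, cons(e, e)), cons(cons(0, a), cons(0, e)))))   [R3 at 1.2.2.1.1]
2. q(cons(e, f(cons(e, cons(e, e)), cons(cons(0, a), cons(0, e)))))  →  q(cons(e, e))   [R3 at 1.2]
3. q(cons(e, e))  →  0   [R2 at ε]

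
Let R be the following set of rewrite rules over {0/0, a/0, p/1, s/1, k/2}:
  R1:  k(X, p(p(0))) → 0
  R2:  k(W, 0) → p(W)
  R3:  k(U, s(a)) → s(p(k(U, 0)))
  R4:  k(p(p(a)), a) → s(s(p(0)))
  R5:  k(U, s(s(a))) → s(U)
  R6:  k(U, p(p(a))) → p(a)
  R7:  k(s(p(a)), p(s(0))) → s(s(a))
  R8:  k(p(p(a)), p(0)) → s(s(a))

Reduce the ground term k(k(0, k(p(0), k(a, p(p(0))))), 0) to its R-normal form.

1. k(k(0, k(p(0), k(a, p(p(0))))), 0)  →  p(k(0, k(p(0), k(a, p(p(0))))))   [R2 at ε]
2. p(k(0, k(p(0), k(a, p(p(0))))))  →  p(k(0, k(p(0), 0)))   [R1 at 1.2.2]
3. p(k(0, k(p(0), 0)))  →  p(k(0, p(p(0))))   [R2 at 1.2]
4. p(k(0, p(p(0))))  →  p(0)   [R1 at 1]

p(0)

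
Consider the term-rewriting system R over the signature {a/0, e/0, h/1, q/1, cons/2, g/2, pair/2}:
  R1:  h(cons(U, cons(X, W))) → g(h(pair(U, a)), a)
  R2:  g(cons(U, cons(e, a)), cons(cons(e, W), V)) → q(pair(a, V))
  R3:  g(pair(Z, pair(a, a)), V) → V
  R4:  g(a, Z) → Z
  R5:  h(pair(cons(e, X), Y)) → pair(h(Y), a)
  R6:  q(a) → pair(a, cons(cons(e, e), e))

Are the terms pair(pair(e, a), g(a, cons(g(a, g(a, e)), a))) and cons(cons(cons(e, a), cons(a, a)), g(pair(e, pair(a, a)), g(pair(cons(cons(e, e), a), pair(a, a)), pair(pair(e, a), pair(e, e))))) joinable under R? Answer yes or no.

Reduce t₁ = pair(pair(e, a), g(a, cons(g(a, g(a, e)), a))):
1. pair(pair(e, a), g(a, cons(g(a, g(a, e)), a)))  →  pair(pair(e, a), cons(g(a, g(a, e)), a))   [R4 at 2]
2. pair(pair(e, a), cons(g(a, g(a, e)), a))  →  pair(pair(e, a), cons(g(a, e), a))   [R4 at 2.1]
3. pair(pair(e, a), cons(g(a, e), a))  →  pair(pair(e, a), cons(e, a))   [R4 at 2.1]

Reduce t₂ = cons(cons(cons(e, a), cons(a, a)), g(pair(e, pair(a, a)), g(pair(cons(cons(e, e), a), pair(a, a)), pair(pair(e, a), pair(e, e))))):
1. cons(cons(cons(e, a), cons(a, a)), g(pair(e, pair(a, a)), g(pair(cons(cons(e, e), a), pair(a, a)), pair(pair(e, a), pair(e, e)))))  →  cons(cons(cons(e, a), cons(a, a)), g(pair(cons(cons(e, e), a), pair(a, a)), pair(pair(e, a), pair(e, e))))   [R3 at 2]
2. cons(cons(cons(e, a), cons(a, a)), g(pair(cons(cons(e, e), a), pair(a, a)), pair(pair(e, a), pair(e, e))))  →  cons(cons(cons(e, a), cons(a, a)), pair(pair(e, a), pair(e, e)))   [R3 at 2]

no — NF(t₁) = pair(pair(e, a), cons(e, a)), NF(t₂) = cons(cons(cons(e, a), cons(a, a)), pair(pair(e, a), pair(e, e)))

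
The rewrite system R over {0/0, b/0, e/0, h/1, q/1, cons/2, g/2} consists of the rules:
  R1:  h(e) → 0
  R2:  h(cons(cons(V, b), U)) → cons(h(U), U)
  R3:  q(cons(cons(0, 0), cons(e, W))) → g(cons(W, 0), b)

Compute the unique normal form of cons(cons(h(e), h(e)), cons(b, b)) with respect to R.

cons(cons(0, 0), cons(b, b))

1. cons(cons(h(e), h(e)), cons(b, b))  →  cons(cons(0, h(e)), cons(b, b))   [R1 at 1.1]
2. cons(cons(0, h(e)), cons(b, b))  →  cons(cons(0, 0), cons(b, b))   [R1 at 1.2]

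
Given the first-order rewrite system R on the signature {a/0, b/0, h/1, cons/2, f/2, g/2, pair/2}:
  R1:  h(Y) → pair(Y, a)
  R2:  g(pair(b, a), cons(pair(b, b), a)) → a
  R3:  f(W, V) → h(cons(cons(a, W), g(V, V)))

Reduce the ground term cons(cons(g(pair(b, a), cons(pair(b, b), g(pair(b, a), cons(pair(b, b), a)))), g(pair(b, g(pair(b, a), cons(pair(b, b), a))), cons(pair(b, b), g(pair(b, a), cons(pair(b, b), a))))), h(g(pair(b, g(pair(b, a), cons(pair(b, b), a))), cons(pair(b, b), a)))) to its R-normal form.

cons(cons(a, a), pair(a, a))

1. cons(cons(g(pair(b, a), cons(pair(b, b), g(pair(b, a), cons(pair(b, b), a)))), g(pair(b, g(pair(b, a), cons(pair(b, b), a))), cons(pair(b, b), g(pair(b, a), cons(pair(b, b), a))))), h(g(pair(b, g(pair(b, a), cons(pair(b, b), a))), cons(pair(b, b), a))))  →  cons(cons(g(pair(b, a), cons(pair(b, b), a)), g(pair(b, g(pair(b, a), cons(pair(b, b), a))), cons(pair(b, b), g(pair(b, a), cons(pair(b, b), a))))), h(g(pair(b, g(pair(b, a), cons(pair(b, b), a))), cons(pair(b, b), a))))   [R2 at 1.1.2.2]
2. cons(cons(g(pair(b, a), cons(pair(b, b), a)), g(pair(b, g(pair(b, a), cons(pair(b, b), a))), cons(pair(b, b), g(pair(b, a), cons(pair(b, b), a))))), h(g(pair(b, g(pair(b, a), cons(pair(b, b), a))), cons(pair(b, b), a))))  →  cons(cons(a, g(pair(b, g(pair(b, a), cons(pair(b, b), a))), cons(pair(b, b), g(pair(b, a), cons(pair(b, b), a))))), h(g(pair(b, g(pair(b, a), cons(pair(b, b), a))), cons(pair(b, b), a))))   [R2 at 1.1]
3. cons(cons(a, g(pair(b, g(pair(b, a), cons(pair(b, b), a))), cons(pair(b, b), g(pair(b, a), cons(pair(b, b), a))))), h(g(pair(b, g(pair(b, a), cons(pair(b, b), a))), cons(pair(b, b), a))))  →  cons(cons(a, g(pair(b, a), cons(pair(b, b), g(pair(b, a), cons(pair(b, b), a))))), h(g(pair(b, g(pair(b, a), cons(pair(b, b), a))), cons(pair(b, b), a))))   [R2 at 1.2.1.2]
4. cons(cons(a, g(pair(b, a), cons(pair(b, b), g(pair(b, a), cons(pair(b, b), a))))), h(g(pair(b, g(pair(b, a), cons(pair(b, b), a))), cons(pair(b, b), a))))  →  cons(cons(a, g(pair(b, a), cons(pair(b, b), a))), h(g(pair(b, g(pair(b, a), cons(pair(b, b), a))), cons(pair(b, b), a))))   [R2 at 1.2.2.2]
5. cons(cons(a, g(pair(b, a), cons(pair(b, b), a))), h(g(pair(b, g(pair(b, a), cons(pair(b, b), a))), cons(pair(b, b), a))))  →  cons(cons(a, a), h(g(pair(b, g(pair(b, a), cons(pair(b, b), a))), cons(pair(b, b), a))))   [R2 at 1.2]
6. cons(cons(a, a), h(g(pair(b, g(pair(b, a), cons(pair(b, b), a))), cons(pair(b, b), a))))  →  cons(cons(a, a), pair(g(pair(b, g(pair(b, a), cons(pair(b, b), a))), cons(pair(b, b), a)), a))   [R1 at 2]
7. cons(cons(a, a), pair(g(pair(b, g(pair(b, a), cons(pair(b, b), a))), cons(pair(b, b), a)), a))  →  cons(cons(a, a), pair(g(pair(b, a), cons(pair(b, b), a)), a))   [R2 at 2.1.1.2]
8. cons(cons(a, a), pair(g(pair(b, a), cons(pair(b, b), a)), a))  →  cons(cons(a, a), pair(a, a))   [R2 at 2.1]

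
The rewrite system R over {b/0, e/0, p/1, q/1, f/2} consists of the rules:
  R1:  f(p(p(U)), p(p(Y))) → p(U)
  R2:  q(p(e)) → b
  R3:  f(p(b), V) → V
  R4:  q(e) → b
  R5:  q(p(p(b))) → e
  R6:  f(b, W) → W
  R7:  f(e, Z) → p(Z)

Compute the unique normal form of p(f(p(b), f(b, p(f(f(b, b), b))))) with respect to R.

p(p(b))

1. p(f(p(b), f(b, p(f(f(b, b), b)))))  →  p(f(b, p(f(f(b, b), b))))   [R3 at 1]
2. p(f(b, p(f(f(b, b), b))))  →  p(p(f(f(b, b), b)))   [R6 at 1]
3. p(p(f(f(b, b), b)))  →  p(p(f(b, b)))   [R6 at 1.1.1]
4. p(p(f(b, b)))  →  p(p(b))   [R6 at 1.1]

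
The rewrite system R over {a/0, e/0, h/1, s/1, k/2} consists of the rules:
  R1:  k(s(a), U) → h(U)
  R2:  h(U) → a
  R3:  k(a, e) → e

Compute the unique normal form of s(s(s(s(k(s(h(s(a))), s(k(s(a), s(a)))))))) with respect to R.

s(s(s(s(a))))

1. s(s(s(s(k(s(h(s(a))), s(k(s(a), s(a))))))))  →  s(s(s(s(k(s(a), s(k(s(a), s(a))))))))   [R2 at 1.1.1.1.1.1]
2. s(s(s(s(k(s(a), s(k(s(a), s(a))))))))  →  s(s(s(s(h(s(k(s(a), s(a))))))))   [R1 at 1.1.1.1]
3. s(s(s(s(h(s(k(s(a), s(a))))))))  →  s(s(s(s(a))))   [R2 at 1.1.1.1]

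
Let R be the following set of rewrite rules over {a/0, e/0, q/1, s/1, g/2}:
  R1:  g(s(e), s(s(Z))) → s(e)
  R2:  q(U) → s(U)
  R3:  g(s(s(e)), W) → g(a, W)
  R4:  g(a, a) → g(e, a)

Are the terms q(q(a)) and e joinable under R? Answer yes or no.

Reduce t₁ = q(q(a)):
1. q(q(a))  →  s(q(a))   [R2 at ε]
2. s(q(a))  →  s(s(a))   [R2 at 1]

Reduce t₂ = e:

no — NF(t₁) = s(s(a)), NF(t₂) = e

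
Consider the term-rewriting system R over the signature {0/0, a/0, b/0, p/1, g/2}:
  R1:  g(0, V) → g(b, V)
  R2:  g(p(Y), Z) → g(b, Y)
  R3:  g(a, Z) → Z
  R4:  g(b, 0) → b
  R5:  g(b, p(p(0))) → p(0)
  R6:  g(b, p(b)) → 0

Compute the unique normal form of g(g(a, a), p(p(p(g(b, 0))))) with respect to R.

1. g(g(a, a), p(p(p(g(b, 0)))))  →  g(a, p(p(p(g(b, 0)))))   [R3 at 1]
2. g(a, p(p(p(g(b, 0)))))  →  p(p(p(g(b, 0))))   [R3 at ε]
3. p(p(p(g(b, 0))))  →  p(p(p(b)))   [R4 at 1.1.1]

p(p(p(b)))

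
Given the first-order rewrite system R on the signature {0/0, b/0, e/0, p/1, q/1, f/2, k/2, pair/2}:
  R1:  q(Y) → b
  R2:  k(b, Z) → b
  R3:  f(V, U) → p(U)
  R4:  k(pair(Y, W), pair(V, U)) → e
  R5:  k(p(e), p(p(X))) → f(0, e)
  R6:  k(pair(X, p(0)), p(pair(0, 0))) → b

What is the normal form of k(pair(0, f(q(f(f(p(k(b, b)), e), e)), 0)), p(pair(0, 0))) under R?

b

1. k(pair(0, f(q(f(f(p(k(b, b)), e), e)), 0)), p(pair(0, 0)))  →  k(pair(0, p(0)), p(pair(0, 0)))   [R3 at 1.2]
2. k(pair(0, p(0)), p(pair(0, 0)))  →  b   [R6 at ε]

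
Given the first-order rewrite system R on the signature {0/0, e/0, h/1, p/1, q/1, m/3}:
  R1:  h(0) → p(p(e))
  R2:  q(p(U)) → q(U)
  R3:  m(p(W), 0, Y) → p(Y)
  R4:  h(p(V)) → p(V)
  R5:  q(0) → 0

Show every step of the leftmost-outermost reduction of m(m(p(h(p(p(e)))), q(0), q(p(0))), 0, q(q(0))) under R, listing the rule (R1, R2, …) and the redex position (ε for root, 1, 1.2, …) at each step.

p(0)

1. m(m(p(h(p(p(e)))), q(0), q(p(0))), 0, q(q(0)))  →  m(m(p(p(p(e))), q(0), q(p(0))), 0, q(q(0)))   [R4 at 1.1.1]
2. m(m(p(p(p(e))), q(0), q(p(0))), 0, q(q(0)))  →  m(m(p(p(p(e))), 0, q(p(0))), 0, q(q(0)))   [R5 at 1.2]
3. m(m(p(p(p(e))), 0, q(p(0))), 0, q(q(0)))  →  m(p(q(p(0))), 0, q(q(0)))   [R3 at 1]
4. m(p(q(p(0))), 0, q(q(0)))  →  p(q(q(0)))   [R3 at ε]
5. p(q(q(0)))  →  p(q(0))   [R5 at 1.1]
6. p(q(0))  →  p(0)   [R5 at 1]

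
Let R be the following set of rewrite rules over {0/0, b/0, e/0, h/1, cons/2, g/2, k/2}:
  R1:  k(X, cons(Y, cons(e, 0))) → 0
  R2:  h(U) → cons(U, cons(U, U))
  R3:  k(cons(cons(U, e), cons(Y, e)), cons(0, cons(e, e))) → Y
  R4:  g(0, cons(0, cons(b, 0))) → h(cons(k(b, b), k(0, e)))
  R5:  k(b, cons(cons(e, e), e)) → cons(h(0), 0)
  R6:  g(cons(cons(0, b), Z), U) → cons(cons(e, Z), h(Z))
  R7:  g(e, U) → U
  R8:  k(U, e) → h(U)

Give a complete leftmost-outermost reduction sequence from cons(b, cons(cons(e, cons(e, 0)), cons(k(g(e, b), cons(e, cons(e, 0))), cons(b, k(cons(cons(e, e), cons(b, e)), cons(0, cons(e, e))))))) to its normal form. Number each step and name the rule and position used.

1. cons(b, cons(cons(e, cons(e, 0)), cons(k(g(e, b), cons(e, cons(e, 0))), cons(b, k(cons(cons(e, e), cons(b, e)), cons(0, cons(e, e)))))))  →  cons(b, cons(cons(e, cons(e, 0)), cons(0, cons(b, k(cons(cons(e, e), cons(b, e)), cons(0, cons(e, e)))))))   [R1 at 2.2.1]
2. cons(b, cons(cons(e, cons(e, 0)), cons(0, cons(b, k(cons(cons(e, e), cons(b, e)), cons(0, cons(e, e)))))))  →  cons(b, cons(cons(e, cons(e, 0)), cons(0, cons(b, b))))   [R3 at 2.2.2.2]

cons(b, cons(cons(e, cons(e, 0)), cons(0, cons(b, b))))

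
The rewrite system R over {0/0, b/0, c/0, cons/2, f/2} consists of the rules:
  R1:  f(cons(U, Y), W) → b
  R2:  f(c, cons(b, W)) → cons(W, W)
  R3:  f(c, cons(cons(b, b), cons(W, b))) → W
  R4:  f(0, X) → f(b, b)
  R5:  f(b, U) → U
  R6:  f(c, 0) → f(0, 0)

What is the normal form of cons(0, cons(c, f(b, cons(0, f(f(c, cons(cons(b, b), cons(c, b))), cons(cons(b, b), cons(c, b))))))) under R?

cons(0, cons(c, cons(0, c)))

1. cons(0, cons(c, f(b, cons(0, f(f(c, cons(cons(b, b), cons(c, b))), cons(cons(b, b), cons(c, b)))))))  →  cons(0, cons(c, cons(0, f(f(c, cons(cons(b, b), cons(c, b))), cons(cons(b, b), cons(c, b))))))   [R5 at 2.2]
2. cons(0, cons(c, cons(0, f(f(c, cons(cons(b, b), cons(c, b))), cons(cons(b, b), cons(c, b))))))  →  cons(0, cons(c, cons(0, f(c, cons(cons(b, b), cons(c, b))))))   [R3 at 2.2.2.1]
3. cons(0, cons(c, cons(0, f(c, cons(cons(b, b), cons(c, b))))))  →  cons(0, cons(c, cons(0, c)))   [R3 at 2.2.2]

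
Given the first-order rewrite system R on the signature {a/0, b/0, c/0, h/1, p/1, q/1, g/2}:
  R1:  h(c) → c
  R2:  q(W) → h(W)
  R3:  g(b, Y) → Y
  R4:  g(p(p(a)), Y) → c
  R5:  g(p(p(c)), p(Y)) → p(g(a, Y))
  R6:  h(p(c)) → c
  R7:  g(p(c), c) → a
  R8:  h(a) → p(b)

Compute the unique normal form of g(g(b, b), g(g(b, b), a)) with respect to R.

1. g(g(b, b), g(g(b, b), a))  →  g(b, g(g(b, b), a))   [R3 at 1]
2. g(b, g(g(b, b), a))  →  g(g(b, b), a)   [R3 at ε]
3. g(g(b, b), a)  →  g(b, a)   [R3 at 1]
4. g(b, a)  →  a   [R3 at ε]

a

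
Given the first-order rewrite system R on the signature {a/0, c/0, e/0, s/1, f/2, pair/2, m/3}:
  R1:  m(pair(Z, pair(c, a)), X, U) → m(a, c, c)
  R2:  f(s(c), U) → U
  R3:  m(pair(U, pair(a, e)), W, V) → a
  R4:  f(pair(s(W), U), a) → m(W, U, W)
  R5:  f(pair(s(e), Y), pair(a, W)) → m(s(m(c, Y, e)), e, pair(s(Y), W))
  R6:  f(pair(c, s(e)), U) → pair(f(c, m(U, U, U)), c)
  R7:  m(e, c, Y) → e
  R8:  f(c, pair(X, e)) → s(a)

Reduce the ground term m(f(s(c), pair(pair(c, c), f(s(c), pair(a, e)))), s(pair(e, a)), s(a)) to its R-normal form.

a

1. m(f(s(c), pair(pair(c, c), f(s(c), pair(a, e)))), s(pair(e, a)), s(a))  →  m(pair(pair(c, c), f(s(c), pair(a, e))), s(pair(e, a)), s(a))   [R2 at 1]
2. m(pair(pair(c, c), f(s(c), pair(a, e))), s(pair(e, a)), s(a))  →  m(pair(pair(c, c), pair(a, e)), s(pair(e, a)), s(a))   [R2 at 1.2]
3. m(pair(pair(c, c), pair(a, e)), s(pair(e, a)), s(a))  →  a   [R3 at ε]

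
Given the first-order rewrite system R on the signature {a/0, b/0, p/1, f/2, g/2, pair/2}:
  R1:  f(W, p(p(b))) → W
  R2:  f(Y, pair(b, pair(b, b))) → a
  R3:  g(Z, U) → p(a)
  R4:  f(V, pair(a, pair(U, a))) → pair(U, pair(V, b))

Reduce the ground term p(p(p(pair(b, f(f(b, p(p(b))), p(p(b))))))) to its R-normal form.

p(p(p(pair(b, b))))

1. p(p(p(pair(b, f(f(b, p(p(b))), p(p(b)))))))  →  p(p(p(pair(b, f(b, p(p(b)))))))   [R1 at 1.1.1.2]
2. p(p(p(pair(b, f(b, p(p(b)))))))  →  p(p(p(pair(b, b))))   [R1 at 1.1.1.2]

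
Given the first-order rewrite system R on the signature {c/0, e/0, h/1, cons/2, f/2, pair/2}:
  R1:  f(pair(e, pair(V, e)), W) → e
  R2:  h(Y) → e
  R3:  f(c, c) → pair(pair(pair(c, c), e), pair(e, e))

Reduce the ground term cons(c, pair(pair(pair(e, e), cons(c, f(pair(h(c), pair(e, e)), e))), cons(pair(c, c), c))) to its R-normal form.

cons(c, pair(pair(pair(e, e), cons(c, e)), cons(pair(c, c), c)))

1. cons(c, pair(pair(pair(e, e), cons(c, f(pair(h(c), pair(e, e)), e))), cons(pair(c, c), c)))  →  cons(c, pair(pair(pair(e, e), cons(c, f(pair(e, pair(e, e)), e))), cons(pair(c, c), c)))   [R2 at 2.1.2.2.1.1]
2. cons(c, pair(pair(pair(e, e), cons(c, f(pair(e, pair(e, e)), e))), cons(pair(c, c), c)))  →  cons(c, pair(pair(pair(e, e), cons(c, e)), cons(pair(c, c), c)))   [R1 at 2.1.2.2]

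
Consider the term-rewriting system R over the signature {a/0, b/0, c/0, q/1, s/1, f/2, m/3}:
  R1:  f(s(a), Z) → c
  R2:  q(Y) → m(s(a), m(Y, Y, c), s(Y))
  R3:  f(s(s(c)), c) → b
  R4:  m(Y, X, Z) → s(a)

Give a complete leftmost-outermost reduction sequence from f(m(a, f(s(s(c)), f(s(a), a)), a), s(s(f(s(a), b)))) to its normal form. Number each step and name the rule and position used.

c

1. f(m(a, f(s(s(c)), f(s(a), a)), a), s(s(f(s(a), b))))  →  f(s(a), s(s(f(s(a), b))))   [R4 at 1]
2. f(s(a), s(s(f(s(a), b))))  →  c   [R1 at ε]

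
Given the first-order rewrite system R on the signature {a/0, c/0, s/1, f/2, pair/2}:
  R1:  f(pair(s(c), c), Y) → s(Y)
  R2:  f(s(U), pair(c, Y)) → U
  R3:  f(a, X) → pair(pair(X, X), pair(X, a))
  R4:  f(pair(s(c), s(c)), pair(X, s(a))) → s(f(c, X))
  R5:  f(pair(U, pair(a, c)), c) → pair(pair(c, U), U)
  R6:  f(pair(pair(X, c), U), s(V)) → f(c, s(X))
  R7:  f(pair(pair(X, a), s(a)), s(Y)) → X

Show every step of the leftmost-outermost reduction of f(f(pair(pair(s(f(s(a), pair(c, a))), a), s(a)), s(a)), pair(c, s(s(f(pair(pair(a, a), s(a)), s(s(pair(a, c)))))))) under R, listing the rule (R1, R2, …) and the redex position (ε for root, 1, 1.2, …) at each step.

a

1. f(f(pair(pair(s(f(s(a), pair(c, a))), a), s(a)), s(a)), pair(c, s(s(f(pair(pair(a, a), s(a)), s(s(pair(a, c))))))))  →  f(s(f(s(a), pair(c, a))), pair(c, s(s(f(pair(pair(a, a), s(a)), s(s(pair(a, c))))))))   [R7 at 1]
2. f(s(f(s(a), pair(c, a))), pair(c, s(s(f(pair(pair(a, a), s(a)), s(s(pair(a, c))))))))  →  f(s(a), pair(c, a))   [R2 at ε]
3. f(s(a), pair(c, a))  →  a   [R2 at ε]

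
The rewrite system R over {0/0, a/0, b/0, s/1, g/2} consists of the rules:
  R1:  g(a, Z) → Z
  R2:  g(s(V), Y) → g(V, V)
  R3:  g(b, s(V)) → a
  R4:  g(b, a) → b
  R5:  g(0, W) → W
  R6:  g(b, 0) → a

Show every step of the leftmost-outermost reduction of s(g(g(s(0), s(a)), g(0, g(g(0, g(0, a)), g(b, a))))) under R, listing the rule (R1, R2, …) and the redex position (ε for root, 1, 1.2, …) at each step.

1. s(g(g(s(0), s(a)), g(0, g(g(0, g(0, a)), g(b, a)))))  →  s(g(g(0, 0), g(0, g(g(0, g(0, a)), g(b, a)))))   [R2 at 1.1]
2. s(g(g(0, 0), g(0, g(g(0, g(0, a)), g(b, a)))))  →  s(g(0, g(0, g(g(0, g(0, a)), g(b, a)))))   [R5 at 1.1]
3. s(g(0, g(0, g(g(0, g(0, a)), g(b, a)))))  →  s(g(0, g(g(0, g(0, a)), g(b, a))))   [R5 at 1]
4. s(g(0, g(g(0, g(0, a)), g(b, a))))  →  s(g(g(0, g(0, a)), g(b, a)))   [R5 at 1]
5. s(g(g(0, g(0, a)), g(b, a)))  →  s(g(g(0, a), g(b, a)))   [R5 at 1.1]
6. s(g(g(0, a), g(b, a)))  →  s(g(a, g(b, a)))   [R5 at 1.1]
7. s(g(a, g(b, a)))  →  s(g(b, a))   [R1 at 1]
8. s(g(b, a))  →  s(b)   [R4 at 1]

s(b)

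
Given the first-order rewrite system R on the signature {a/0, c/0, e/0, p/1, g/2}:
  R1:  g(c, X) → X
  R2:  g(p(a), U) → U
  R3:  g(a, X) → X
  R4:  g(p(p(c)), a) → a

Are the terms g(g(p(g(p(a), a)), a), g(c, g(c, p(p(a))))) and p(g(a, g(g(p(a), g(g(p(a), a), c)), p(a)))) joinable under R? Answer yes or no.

yes — NF(t₁) = p(p(a)), NF(t₂) = p(p(a))

Reduce t₁ = g(g(p(g(p(a), a)), a), g(c, g(c, p(p(a))))):
1. g(g(p(g(p(a), a)), a), g(c, g(c, p(p(a)))))  →  g(g(p(a), a), g(c, g(c, p(p(a)))))   [R2 at 1.1.1]
2. g(g(p(a), a), g(c, g(c, p(p(a)))))  →  g(a, g(c, g(c, p(p(a)))))   [R2 at 1]
3. g(a, g(c, g(c, p(p(a)))))  →  g(c, g(c, p(p(a))))   [R3 at ε]
4. g(c, g(c, p(p(a))))  →  g(c, p(p(a)))   [R1 at ε]
5. g(c, p(p(a)))  →  p(p(a))   [R1 at ε]

Reduce t₂ = p(g(a, g(g(p(a), g(g(p(a), a), c)), p(a)))):
1. p(g(a, g(g(p(a), g(g(p(a), a), c)), p(a))))  →  p(g(g(p(a), g(g(p(a), a), c)), p(a)))   [R3 at 1]
2. p(g(g(p(a), g(g(p(a), a), c)), p(a)))  →  p(g(g(g(p(a), a), c), p(a)))   [R2 at 1.1]
3. p(g(g(g(p(a), a), c), p(a)))  →  p(g(g(a, c), p(a)))   [R2 at 1.1.1]
4. p(g(g(a, c), p(a)))  →  p(g(c, p(a)))   [R3 at 1.1]
5. p(g(c, p(a)))  →  p(p(a))   [R1 at 1]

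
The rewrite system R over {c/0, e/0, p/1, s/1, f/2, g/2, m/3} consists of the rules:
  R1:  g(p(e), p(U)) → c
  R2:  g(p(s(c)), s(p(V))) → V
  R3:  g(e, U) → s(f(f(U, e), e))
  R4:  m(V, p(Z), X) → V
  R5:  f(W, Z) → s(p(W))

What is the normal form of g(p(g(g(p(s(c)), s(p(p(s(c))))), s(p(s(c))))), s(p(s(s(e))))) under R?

1. g(p(g(g(p(s(c)), s(p(p(s(c))))), s(p(s(c))))), s(p(s(s(e)))))  →  g(p(g(p(s(c)), s(p(s(c))))), s(p(s(s(e)))))   [R2 at 1.1.1]
2. g(p(g(p(s(c)), s(p(s(c))))), s(p(s(s(e)))))  →  g(p(s(c)), s(p(s(s(e)))))   [R2 at 1.1]
3. g(p(s(c)), s(p(s(s(e)))))  →  s(s(e))   [R2 at ε]

s(s(e))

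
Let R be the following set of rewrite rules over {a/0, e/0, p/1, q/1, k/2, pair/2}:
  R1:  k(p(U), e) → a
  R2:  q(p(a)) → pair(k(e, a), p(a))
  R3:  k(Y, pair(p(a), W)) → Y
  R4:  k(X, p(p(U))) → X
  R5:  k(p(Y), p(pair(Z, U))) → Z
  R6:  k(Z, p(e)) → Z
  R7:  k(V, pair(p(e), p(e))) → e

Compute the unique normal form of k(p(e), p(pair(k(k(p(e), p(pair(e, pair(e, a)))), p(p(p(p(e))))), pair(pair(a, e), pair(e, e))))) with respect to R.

e

1. k(p(e), p(pair(k(k(p(e), p(pair(e, pair(e, a)))), p(p(p(p(e))))), pair(pair(a, e), pair(e, e)))))  →  k(k(p(e), p(pair(e, pair(e, a)))), p(p(p(p(e)))))   [R5 at ε]
2. k(k(p(e), p(pair(e, pair(e, a)))), p(p(p(p(e)))))  →  k(p(e), p(pair(e, pair(e, a))))   [R4 at ε]
3. k(p(e), p(pair(e, pair(e, a))))  →  e   [R5 at ε]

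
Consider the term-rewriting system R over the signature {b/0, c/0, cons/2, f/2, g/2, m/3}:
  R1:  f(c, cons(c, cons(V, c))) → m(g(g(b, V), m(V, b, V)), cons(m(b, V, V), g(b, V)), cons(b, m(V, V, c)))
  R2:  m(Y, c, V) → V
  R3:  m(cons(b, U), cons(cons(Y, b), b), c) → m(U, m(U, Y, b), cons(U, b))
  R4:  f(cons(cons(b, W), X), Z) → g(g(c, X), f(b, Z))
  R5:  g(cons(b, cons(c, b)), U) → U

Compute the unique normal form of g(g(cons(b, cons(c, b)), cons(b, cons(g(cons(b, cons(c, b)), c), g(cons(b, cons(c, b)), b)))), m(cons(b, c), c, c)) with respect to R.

1. g(g(cons(b, cons(c, b)), cons(b, cons(g(cons(b, cons(c, b)), c), g(cons(b, cons(c, b)), b)))), m(cons(b, c), c, c))  →  g(cons(b, cons(g(cons(b, cons(c, b)), c), g(cons(b, cons(c, b)), b))), m(cons(b, c), c, c))   [R5 at 1]
2. g(cons(b, cons(g(cons(b, cons(c, b)), c), g(cons(b, cons(c, b)), b))), m(cons(b, c), c, c))  →  g(cons(b, cons(c, g(cons(b, cons(c, b)), b))), m(cons(b, c), c, c))   [R5 at 1.2.1]
3. g(cons(b, cons(c, g(cons(b, cons(c, b)), b))), m(cons(b, c), c, c))  →  g(cons(b, cons(c, b)), m(cons(b, c), c, c))   [R5 at 1.2.2]
4. g(cons(b, cons(c, b)), m(cons(b, c), c, c))  →  m(cons(b, c), c, c)   [R5 at ε]
5. m(cons(b, c), c, c)  →  c   [R2 at ε]

c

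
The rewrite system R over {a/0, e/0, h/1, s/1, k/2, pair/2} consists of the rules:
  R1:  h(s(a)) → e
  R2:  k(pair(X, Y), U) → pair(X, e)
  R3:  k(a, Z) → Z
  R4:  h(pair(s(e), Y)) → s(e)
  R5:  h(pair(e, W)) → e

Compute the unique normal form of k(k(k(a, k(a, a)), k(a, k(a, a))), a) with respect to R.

1. k(k(k(a, k(a, a)), k(a, k(a, a))), a)  →  k(k(k(a, a), k(a, k(a, a))), a)   [R3 at 1.1]
2. k(k(k(a, a), k(a, k(a, a))), a)  →  k(k(a, k(a, k(a, a))), a)   [R3 at 1.1]
3. k(k(a, k(a, k(a, a))), a)  →  k(k(a, k(a, a)), a)   [R3 at 1]
4. k(k(a, k(a, a)), a)  →  k(k(a, a), a)   [R3 at 1]
5. k(k(a, a), a)  →  k(a, a)   [R3 at 1]
6. k(a, a)  →  a   [R3 at ε]

a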